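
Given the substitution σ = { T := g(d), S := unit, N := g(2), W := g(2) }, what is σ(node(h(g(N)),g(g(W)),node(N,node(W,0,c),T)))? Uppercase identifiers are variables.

node(h(g(g(2))),g(g(g(2))),node(g(2),node(g(2),0,c),g(d)))

Replace each occurrence of T with g(d).
Replace each occurrence of N with g(2).
Replace each occurrence of W with g(2).
Result: node(h(g(g(2))),g(g(g(2))),node(g(2),node(g(2),0,c),g(d))).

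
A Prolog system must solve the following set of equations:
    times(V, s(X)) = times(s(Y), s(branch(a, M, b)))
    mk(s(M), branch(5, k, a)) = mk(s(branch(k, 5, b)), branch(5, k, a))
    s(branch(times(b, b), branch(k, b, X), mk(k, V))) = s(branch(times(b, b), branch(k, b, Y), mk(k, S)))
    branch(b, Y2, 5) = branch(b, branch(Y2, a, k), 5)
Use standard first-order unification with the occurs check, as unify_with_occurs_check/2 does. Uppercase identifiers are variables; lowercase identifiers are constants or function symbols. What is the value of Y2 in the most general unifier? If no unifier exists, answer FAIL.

FAIL

Decompose times/2: V = s(Y),  s(X) = s(branch(a, M, b)).
Bind V := s(Y); substituting into the one remaining equation that mentions V gives: s(branch(times(b, b), branch(k, b, X), mk(k, s(Y)))) = s(branch(times(b, b), branch(k, b, Y), mk(k, S))).
Decompose s/1: X = branch(a, M, b).
Bind X := branch(a, M, b); substituting into the one remaining equation that mentions X gives: s(branch(times(b, b), branch(k, b, branch(a, M, b)), mk(k, s(Y)))) = s(branch(times(b, b), branch(k, b, Y), mk(k, S))).
Decompose mk/2: s(M) = s(branch(k, 5, b)),  branch(5, k, a) = branch(5, k, a).
Decompose s/1: M = branch(k, 5, b).
Bind M := branch(k, 5, b); substituting into the one remaining equation that mentions M gives: s(branch(times(b, b), branch(k, b, branch(a, branch(k, 5, b), b)), mk(k, s(Y)))) = s(branch(times(b, b), branch(k, b, Y), mk(k, S))). Substituting into the earlier binding gives X := branch(a, branch(k, 5, b), b).
Delete trivial equation branch(5, k, a) = branch(5, k, a).
Decompose s/1: branch(times(b, b), branch(k, b, branch(a, branch(k, 5, b), b)), mk(k, s(Y))) = branch(times(b, b), branch(k, b, Y), mk(k, S)).
Decompose branch/3: times(b, b) = times(b, b),  branch(k, b, branch(a, branch(k, 5, b), b)) = branch(k, b, Y),  mk(k, s(Y)) = mk(k, S).
Delete trivial equation times(b, b) = times(b, b).
Decompose branch/3: k = k,  b = b,  branch(a, branch(k, 5, b), b) = Y.
Delete trivial equation k = k.
Delete trivial equation b = b.
Bind Y := branch(a, branch(k, 5, b), b); substituting into the one remaining equation that mentions Y gives: mk(k, s(branch(a, branch(k, 5, b), b))) = mk(k, S). Substituting into the earlier binding gives V := s(branch(a, branch(k, 5, b), b)).
Decompose mk/2: k = k,  s(branch(a, branch(k, 5, b), b)) = S.
Delete trivial equation k = k.
Bind S := s(branch(a, branch(k, 5, b), b)); no other remaining equation mentions S.
Decompose branch/3: b = b,  Y2 = branch(Y2, a, k),  5 = 5.
Delete trivial equation b = b.
Occurs check fails: Y2 occurs in branch(Y2, a, k); the equation Y2 = branch(Y2, a, k) has no finite solution.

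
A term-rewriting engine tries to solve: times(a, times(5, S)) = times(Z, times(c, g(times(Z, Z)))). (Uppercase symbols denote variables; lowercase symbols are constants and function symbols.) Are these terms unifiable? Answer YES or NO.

NO

Decompose times/2: a = Z,  times(5, S) = times(c, g(times(Z, Z))).
Bind Z := a; substituting into the remaining equation gives: times(5, S) = times(c, g(times(a, a))).
Decompose times/2: 5 = c,  S = g(times(a, a)).
Clash: constants 5 and c differ; no unifier exists.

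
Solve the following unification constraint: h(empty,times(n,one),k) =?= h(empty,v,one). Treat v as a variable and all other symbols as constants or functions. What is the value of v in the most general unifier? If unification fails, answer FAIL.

Decompose h/3: empty =?= empty,  times(n,one) =?= v,  k =?= one.
Delete trivial equation empty =?= empty.
Bind v := times(n,one); no other remaining equation mentions v.
Clash: constants k and one differ; no unifier exists.

FAIL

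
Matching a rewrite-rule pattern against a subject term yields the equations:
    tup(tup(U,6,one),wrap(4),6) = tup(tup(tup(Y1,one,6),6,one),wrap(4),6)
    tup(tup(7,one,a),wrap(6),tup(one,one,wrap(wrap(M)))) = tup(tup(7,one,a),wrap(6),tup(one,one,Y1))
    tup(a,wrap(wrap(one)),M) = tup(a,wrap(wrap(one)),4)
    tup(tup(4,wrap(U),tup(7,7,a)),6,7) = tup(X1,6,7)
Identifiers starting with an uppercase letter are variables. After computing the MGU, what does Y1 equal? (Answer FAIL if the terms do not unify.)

Decompose tup/3: tup(U,6,one) = tup(tup(Y1,one,6),6,one),  wrap(4) = wrap(4),  6 = 6.
Decompose tup/3: U = tup(Y1,one,6),  6 = 6,  one = one.
Bind U := tup(Y1,one,6); substituting into the one remaining equation that mentions U gives: tup(tup(4,wrap(tup(Y1,one,6)),tup(7,7,a)),6,7) = tup(X1,6,7).
Delete trivial equation 6 = 6.
Delete trivial equation one = one.
Delete trivial equation wrap(4) = wrap(4).
Delete trivial equation 6 = 6.
Decompose tup/3: tup(7,one,a) = tup(7,one,a),  wrap(6) = wrap(6),  tup(one,one,wrap(wrap(M))) = tup(one,one,Y1).
Delete trivial equation tup(7,one,a) = tup(7,one,a).
Delete trivial equation wrap(6) = wrap(6).
Decompose tup/3: one = one,  one = one,  wrap(wrap(M)) = Y1.
Delete trivial equation one = one.
Delete trivial equation one = one.
Bind Y1 := wrap(wrap(M)); substituting into the one remaining equation that mentions Y1 gives: tup(tup(4,wrap(tup(wrap(wrap(M)),one,6)),tup(7,7,a)),6,7) = tup(X1,6,7). Substituting into the earlier binding gives U := tup(wrap(wrap(M)),one,6).
Decompose tup/3: a = a,  wrap(wrap(one)) = wrap(wrap(one)),  M = 4.
Delete trivial equation a = a.
Delete trivial equation wrap(wrap(one)) = wrap(wrap(one)).
Bind M := 4; substituting into the remaining equation gives: tup(tup(4,wrap(tup(wrap(wrap(4)),one,6)),tup(7,7,a)),6,7) = tup(X1,6,7). Substituting into the earlier bindings gives U := tup(wrap(wrap(4)),one,6), Y1 := wrap(wrap(4)).
Decompose tup/3: tup(4,wrap(tup(wrap(wrap(4)),one,6)),tup(7,7,a)) = X1,  6 = 6,  7 = 7.
Bind X1 := tup(4,wrap(tup(wrap(wrap(4)),one,6)),tup(7,7,a)); no other remaining equation mentions X1.
Delete trivial equation 6 = 6.
Delete trivial equation 7 = 7.
MGU = { U := tup(wrap(wrap(4)),one,6), Y1 := wrap(wrap(4)), M := 4, X1 := tup(4,wrap(tup(wrap(wrap(4)),one,6)),tup(7,7,a)) }, so Y1 := wrap(wrap(4)).

wrap(wrap(4))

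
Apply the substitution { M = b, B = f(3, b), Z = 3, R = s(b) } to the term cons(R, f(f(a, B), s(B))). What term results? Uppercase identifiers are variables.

Replace each occurrence of B with f(3, b).
Replace each occurrence of R with s(b).
Result: cons(s(b), f(f(a, f(3, b)), s(f(3, b)))).

cons(s(b), f(f(a, f(3, b)), s(f(3, b))))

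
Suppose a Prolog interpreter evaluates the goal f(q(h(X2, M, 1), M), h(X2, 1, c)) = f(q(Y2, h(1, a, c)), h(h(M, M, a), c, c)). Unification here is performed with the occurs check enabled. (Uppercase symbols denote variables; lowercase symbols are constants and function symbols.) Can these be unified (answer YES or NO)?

NO

Decompose f/2: q(h(X2, M, 1), M) = q(Y2, h(1, a, c)),  h(X2, 1, c) = h(h(M, M, a), c, c).
Decompose q/2: h(X2, M, 1) = Y2,  M = h(1, a, c).
Bind Y2 := h(X2, M, 1); no other remaining equation mentions Y2.
Bind M := h(1, a, c); substituting into the remaining equation gives: h(X2, 1, c) = h(h(h(1, a, c), h(1, a, c), a), c, c). Substituting into the earlier binding gives Y2 := h(X2, h(1, a, c), 1).
Decompose h/3: X2 = h(h(1, a, c), h(1, a, c), a),  1 = c,  c = c.
Bind X2 := h(h(1, a, c), h(1, a, c), a); no other remaining equation mentions X2. Substituting into the earlier binding gives Y2 := h(h(h(1, a, c), h(1, a, c), a), h(1, a, c), 1).
Clash: constants 1 and c differ; no unifier exists.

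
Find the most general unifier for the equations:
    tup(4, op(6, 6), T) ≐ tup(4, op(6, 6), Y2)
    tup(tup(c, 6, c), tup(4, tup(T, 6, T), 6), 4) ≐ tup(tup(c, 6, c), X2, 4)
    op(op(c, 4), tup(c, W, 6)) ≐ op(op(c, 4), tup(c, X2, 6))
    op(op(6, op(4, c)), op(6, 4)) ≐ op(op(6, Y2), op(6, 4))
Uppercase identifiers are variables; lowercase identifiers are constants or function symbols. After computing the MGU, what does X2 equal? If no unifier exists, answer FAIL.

Decompose tup/3: 4 ≐ 4,  op(6, 6) ≐ op(6, 6),  T ≐ Y2.
Delete trivial equation 4 ≐ 4.
Delete trivial equation op(6, 6) ≐ op(6, 6).
Bind T := Y2; substituting into the one remaining equation that mentions T gives: tup(tup(c, 6, c), tup(4, tup(Y2, 6, Y2), 6), 4) ≐ tup(tup(c, 6, c), X2, 4).
Decompose tup/3: tup(c, 6, c) ≐ tup(c, 6, c),  tup(4, tup(Y2, 6, Y2), 6) ≐ X2,  4 ≐ 4.
Delete trivial equation tup(c, 6, c) ≐ tup(c, 6, c).
Bind X2 := tup(4, tup(Y2, 6, Y2), 6); substituting into the one remaining equation that mentions X2 gives: op(op(c, 4), tup(c, W, 6)) ≐ op(op(c, 4), tup(c, tup(4, tup(Y2, 6, Y2), 6), 6)).
Delete trivial equation 4 ≐ 4.
Decompose op/2: op(c, 4) ≐ op(c, 4),  tup(c, W, 6) ≐ tup(c, tup(4, tup(Y2, 6, Y2), 6), 6).
Delete trivial equation op(c, 4) ≐ op(c, 4).
Decompose tup/3: c ≐ c,  W ≐ tup(4, tup(Y2, 6, Y2), 6),  6 ≐ 6.
Delete trivial equation c ≐ c.
Bind W := tup(4, tup(Y2, 6, Y2), 6); no other remaining equation mentions W.
Delete trivial equation 6 ≐ 6.
Decompose op/2: op(6, op(4, c)) ≐ op(6, Y2),  op(6, 4) ≐ op(6, 4).
Decompose op/2: 6 ≐ 6,  op(4, c) ≐ Y2.
Delete trivial equation 6 ≐ 6.
Bind Y2 := op(4, c); no other remaining equation mentions Y2. Substituting into the earlier bindings gives T := op(4, c), X2 := tup(4, tup(op(4, c), 6, op(4, c)), 6), W := tup(4, tup(op(4, c), 6, op(4, c)), 6).
Delete trivial equation op(6, 4) ≐ op(6, 4).
MGU = { T -> op(4, c), X2 -> tup(4, tup(op(4, c), 6, op(4, c)), 6), W -> tup(4, tup(op(4, c), 6, op(4, c)), 6), Y2 -> op(4, c) }, so X2 -> tup(4, tup(op(4, c), 6, op(4, c)), 6).

tup(4, tup(op(4, c), 6, op(4, c)), 6)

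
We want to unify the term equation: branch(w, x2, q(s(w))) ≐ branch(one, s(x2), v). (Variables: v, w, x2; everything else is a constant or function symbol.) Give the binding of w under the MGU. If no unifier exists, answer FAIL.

Decompose branch/3: w ≐ one,  x2 ≐ s(x2),  q(s(w)) ≐ v.
Bind w := one; substituting into the one remaining equation that mentions w gives: q(s(one)) ≐ v.
Occurs check fails: x2 occurs in s(x2); the equation x2 ≐ s(x2) has no finite solution.

FAIL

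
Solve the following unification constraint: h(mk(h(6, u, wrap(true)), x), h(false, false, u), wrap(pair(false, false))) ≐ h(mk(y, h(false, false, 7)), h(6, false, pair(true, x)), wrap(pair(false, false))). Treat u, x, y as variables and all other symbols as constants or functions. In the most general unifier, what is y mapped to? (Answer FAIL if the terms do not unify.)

Decompose h/3: mk(h(6, u, wrap(true)), x) ≐ mk(y, h(false, false, 7)),  h(false, false, u) ≐ h(6, false, pair(true, x)),  wrap(pair(false, false)) ≐ wrap(pair(false, false)).
Decompose mk/2: h(6, u, wrap(true)) ≐ y,  x ≐ h(false, false, 7).
Bind y := h(6, u, wrap(true)); no other remaining equation mentions y.
Bind x := h(false, false, 7); substituting into the one remaining equation that mentions x gives: h(false, false, u) ≐ h(6, false, pair(true, h(false, false, 7))).
Decompose h/3: false ≐ 6,  false ≐ false,  u ≐ pair(true, h(false, false, 7)).
Clash: constants false and 6 differ; no unifier exists.

FAIL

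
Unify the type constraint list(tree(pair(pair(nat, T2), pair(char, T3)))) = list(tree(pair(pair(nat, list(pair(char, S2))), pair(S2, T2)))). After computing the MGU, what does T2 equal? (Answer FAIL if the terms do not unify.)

Decompose list/1: tree(pair(pair(nat, T2), pair(char, T3))) = tree(pair(pair(nat, list(pair(char, S2))), pair(S2, T2))).
Decompose tree/1: pair(pair(nat, T2), pair(char, T3)) = pair(pair(nat, list(pair(char, S2))), pair(S2, T2)).
Decompose pair/2: pair(nat, T2) = pair(nat, list(pair(char, S2))),  pair(char, T3) = pair(S2, T2).
Decompose pair/2: nat = nat,  T2 = list(pair(char, S2)).
Delete trivial equation nat = nat.
Bind T2 := list(pair(char, S2)); substituting into the remaining equation gives: pair(char, T3) = pair(S2, list(pair(char, S2))).
Decompose pair/2: char = S2,  T3 = list(pair(char, S2)).
Bind S2 := char; substituting into the remaining equation gives: T3 = list(pair(char, char)). Substituting into the earlier binding gives T2 := list(pair(char, char)).
Bind T3 := list(pair(char, char)).
MGU = { T2 ↦ list(pair(char, char)), S2 ↦ char, T3 ↦ list(pair(char, char)) }, so T2 ↦ list(pair(char, char)).

list(pair(char, char))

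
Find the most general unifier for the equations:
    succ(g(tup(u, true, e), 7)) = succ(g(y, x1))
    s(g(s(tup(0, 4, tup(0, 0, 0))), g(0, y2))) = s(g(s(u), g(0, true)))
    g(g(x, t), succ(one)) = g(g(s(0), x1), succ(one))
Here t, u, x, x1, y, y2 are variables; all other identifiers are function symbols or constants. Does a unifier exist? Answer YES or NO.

Decompose succ/1: g(tup(u, true, e), 7) = g(y, x1).
Decompose g/2: tup(u, true, e) = y,  7 = x1.
Bind y := tup(u, true, e); no other remaining equation mentions y.
Bind x1 := 7; substituting into the one remaining equation that mentions x1 gives: g(g(x, t), succ(one)) = g(g(s(0), 7), succ(one)).
Decompose s/1: g(s(tup(0, 4, tup(0, 0, 0))), g(0, y2)) = g(s(u), g(0, true)).
Decompose g/2: s(tup(0, 4, tup(0, 0, 0))) = s(u),  g(0, y2) = g(0, true).
Decompose s/1: tup(0, 4, tup(0, 0, 0)) = u.
Bind u := tup(0, 4, tup(0, 0, 0)); no other remaining equation mentions u. Substituting into the earlier binding gives y := tup(tup(0, 4, tup(0, 0, 0)), true, e).
Decompose g/2: 0 = 0,  y2 = true.
Delete trivial equation 0 = 0.
Bind y2 := true; no other remaining equation mentions y2.
Decompose g/2: g(x, t) = g(s(0), 7),  succ(one) = succ(one).
Decompose g/2: x = s(0),  t = 7.
Bind x := s(0); no other remaining equation mentions x.
Bind t := 7; no other remaining equation mentions t.
Delete trivial equation succ(one) = succ(one).
No equations remain and no clash or occurs-check failure arose, so a unifier exists.

YES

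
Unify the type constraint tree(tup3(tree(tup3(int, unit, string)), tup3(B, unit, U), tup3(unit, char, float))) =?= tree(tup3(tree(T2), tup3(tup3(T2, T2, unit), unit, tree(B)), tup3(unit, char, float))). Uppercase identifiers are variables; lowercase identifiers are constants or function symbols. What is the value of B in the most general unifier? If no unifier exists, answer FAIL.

Decompose tree/1: tup3(tree(tup3(int, unit, string)), tup3(B, unit, U), tup3(unit, char, float)) =?= tup3(tree(T2), tup3(tup3(T2, T2, unit), unit, tree(B)), tup3(unit, char, float)).
Decompose tup3/3: tree(tup3(int, unit, string)) =?= tree(T2),  tup3(B, unit, U) =?= tup3(tup3(T2, T2, unit), unit, tree(B)),  tup3(unit, char, float) =?= tup3(unit, char, float).
Decompose tree/1: tup3(int, unit, string) =?= T2.
Bind T2 := tup3(int, unit, string); substituting into the one remaining equation that mentions T2 gives: tup3(B, unit, U) =?= tup3(tup3(tup3(int, unit, string), tup3(int, unit, string), unit), unit, tree(B)).
Decompose tup3/3: B =?= tup3(tup3(int, unit, string), tup3(int, unit, string), unit),  unit =?= unit,  U =?= tree(B).
Bind B := tup3(tup3(int, unit, string), tup3(int, unit, string), unit); substituting into the one remaining equation that mentions B gives: U =?= tree(tup3(tup3(int, unit, string), tup3(int, unit, string), unit)).
Delete trivial equation unit =?= unit.
Bind U := tree(tup3(tup3(int, unit, string), tup3(int, unit, string), unit)); no other remaining equation mentions U.
Delete trivial equation tup3(unit, char, float) =?= tup3(unit, char, float).
MGU = { T2 -> tup3(int, unit, string), B -> tup3(tup3(int, unit, string), tup3(int, unit, string), unit), U -> tree(tup3(tup3(int, unit, string), tup3(int, unit, string), unit)) }, so B -> tup3(tup3(int, unit, string), tup3(int, unit, string), unit).

tup3(tup3(int, unit, string), tup3(int, unit, string), unit)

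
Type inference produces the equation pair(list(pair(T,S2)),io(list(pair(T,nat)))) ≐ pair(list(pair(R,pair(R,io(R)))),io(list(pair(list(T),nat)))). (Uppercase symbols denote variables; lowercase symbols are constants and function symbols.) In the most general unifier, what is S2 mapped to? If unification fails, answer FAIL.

Decompose pair/2: list(pair(T,S2)) ≐ list(pair(R,pair(R,io(R)))),  io(list(pair(T,nat))) ≐ io(list(pair(list(T),nat))).
Decompose list/1: pair(T,S2) ≐ pair(R,pair(R,io(R))).
Decompose pair/2: T ≐ R,  S2 ≐ pair(R,io(R)).
Bind T := R; substituting into the one remaining equation that mentions T gives: io(list(pair(R,nat))) ≐ io(list(pair(list(R),nat))).
Bind S2 := pair(R,io(R)); no other remaining equation mentions S2.
Decompose io/1: list(pair(R,nat)) ≐ list(pair(list(R),nat)).
Decompose list/1: pair(R,nat) ≐ pair(list(R),nat).
Decompose pair/2: R ≐ list(R),  nat ≐ nat.
Occurs check fails: R occurs in list(R); the equation R ≐ list(R) has no finite solution.

FAIL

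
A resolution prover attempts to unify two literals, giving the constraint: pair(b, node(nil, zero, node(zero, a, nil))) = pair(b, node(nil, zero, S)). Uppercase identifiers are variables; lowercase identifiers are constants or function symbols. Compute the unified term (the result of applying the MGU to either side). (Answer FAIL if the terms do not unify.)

pair(b, node(nil, zero, node(zero, a, nil)))

Decompose pair/2: b = b,  node(nil, zero, node(zero, a, nil)) = node(nil, zero, S).
Delete trivial equation b = b.
Decompose node/3: nil = nil,  zero = zero,  node(zero, a, nil) = S.
Delete trivial equation nil = nil.
Delete trivial equation zero = zero.
Bind S := node(zero, a, nil).
Applying the MGU to either side gives pair(b, node(nil, zero, node(zero, a, nil))).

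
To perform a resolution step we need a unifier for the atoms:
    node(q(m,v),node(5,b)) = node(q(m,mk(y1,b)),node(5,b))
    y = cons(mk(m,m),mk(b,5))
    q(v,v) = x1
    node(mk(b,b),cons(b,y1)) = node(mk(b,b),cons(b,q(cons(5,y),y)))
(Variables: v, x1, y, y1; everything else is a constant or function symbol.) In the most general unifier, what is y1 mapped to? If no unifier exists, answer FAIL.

Decompose node/2: q(m,v) = q(m,mk(y1,b)),  node(5,b) = node(5,b).
Decompose q/2: m = m,  v = mk(y1,b).
Delete trivial equation m = m.
Bind v := mk(y1,b); substituting into the one remaining equation that mentions v gives: q(mk(y1,b),mk(y1,b)) = x1.
Delete trivial equation node(5,b) = node(5,b).
Bind y := cons(mk(m,m),mk(b,5)); substituting into the one remaining equation that mentions y gives: node(mk(b,b),cons(b,y1)) = node(mk(b,b),cons(b,q(cons(5,cons(mk(m,m),mk(b,5))),cons(mk(m,m),mk(b,5))))).
Bind x1 := q(mk(y1,b),mk(y1,b)); no other remaining equation mentions x1.
Decompose node/2: mk(b,b) = mk(b,b),  cons(b,y1) = cons(b,q(cons(5,cons(mk(m,m),mk(b,5))),cons(mk(m,m),mk(b,5)))).
Delete trivial equation mk(b,b) = mk(b,b).
Decompose cons/2: b = b,  y1 = q(cons(5,cons(mk(m,m),mk(b,5))),cons(mk(m,m),mk(b,5))).
Delete trivial equation b = b.
Bind y1 := q(cons(5,cons(mk(m,m),mk(b,5))),cons(mk(m,m),mk(b,5))). Substituting into the earlier bindings gives v := mk(q(cons(5,cons(mk(m,m),mk(b,5))),cons(mk(m,m),mk(b,5))),b), x1 := q(mk(q(cons(5,cons(mk(m,m),mk(b,5))),cons(mk(m,m),mk(b,5))),b),mk(q(cons(5,cons(mk(m,m),mk(b,5))),cons(mk(m,m),mk(b,5))),b)).
MGU = { v := mk(q(cons(5,cons(mk(m,m),mk(b,5))),cons(mk(m,m),mk(b,5))),b), y := cons(mk(m,m),mk(b,5)), x1 := q(mk(q(cons(5,cons(mk(m,m),mk(b,5))),cons(mk(m,m),mk(b,5))),b),mk(q(cons(5,cons(mk(m,m),mk(b,5))),cons(mk(m,m),mk(b,5))),b)), y1 := q(cons(5,cons(mk(m,m),mk(b,5))),cons(mk(m,m),mk(b,5))) }, so y1 := q(cons(5,cons(mk(m,m),mk(b,5))),cons(mk(m,m),mk(b,5))).

q(cons(5,cons(mk(m,m),mk(b,5))),cons(mk(m,m),mk(b,5)))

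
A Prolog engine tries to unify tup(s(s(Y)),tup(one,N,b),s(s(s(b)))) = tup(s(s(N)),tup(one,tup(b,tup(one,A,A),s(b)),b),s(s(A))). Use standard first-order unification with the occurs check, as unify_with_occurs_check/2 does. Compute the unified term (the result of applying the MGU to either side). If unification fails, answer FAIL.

Decompose tup/3: s(s(Y)) = s(s(N)),  tup(one,N,b) = tup(one,tup(b,tup(one,A,A),s(b)),b),  s(s(s(b))) = s(s(A)).
Decompose s/1: s(Y) = s(N).
Decompose s/1: Y = N.
Bind Y := N; no other remaining equation mentions Y.
Decompose tup/3: one = one,  N = tup(b,tup(one,A,A),s(b)),  b = b.
Delete trivial equation one = one.
Bind N := tup(b,tup(one,A,A),s(b)); no other remaining equation mentions N. Substituting into the earlier binding gives Y := tup(b,tup(one,A,A),s(b)).
Delete trivial equation b = b.
Decompose s/1: s(s(b)) = s(A).
Decompose s/1: s(b) = A.
Bind A := s(b). Substituting into the earlier bindings gives Y := tup(b,tup(one,s(b),s(b)),s(b)), N := tup(b,tup(one,s(b),s(b)),s(b)).
Applying the MGU to either side gives tup(s(s(tup(b,tup(one,s(b),s(b)),s(b)))),tup(one,tup(b,tup(one,s(b),s(b)),s(b)),b),s(s(s(b)))).

tup(s(s(tup(b,tup(one,s(b),s(b)),s(b)))),tup(one,tup(b,tup(one,s(b),s(b)),s(b)),b),s(s(s(b))))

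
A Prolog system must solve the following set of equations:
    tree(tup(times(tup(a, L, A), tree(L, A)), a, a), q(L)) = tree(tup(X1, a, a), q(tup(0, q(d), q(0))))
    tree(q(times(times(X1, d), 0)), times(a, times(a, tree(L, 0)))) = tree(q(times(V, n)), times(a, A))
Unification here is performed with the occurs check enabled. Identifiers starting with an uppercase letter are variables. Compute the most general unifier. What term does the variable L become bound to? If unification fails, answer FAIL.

Decompose tree/2: tup(times(tup(a, L, A), tree(L, A)), a, a) = tup(X1, a, a),  q(L) = q(tup(0, q(d), q(0))).
Decompose tup/3: times(tup(a, L, A), tree(L, A)) = X1,  a = a,  a = a.
Bind X1 := times(tup(a, L, A), tree(L, A)); substituting into the one remaining equation that mentions X1 gives: tree(q(times(times(times(tup(a, L, A), tree(L, A)), d), 0)), times(a, times(a, tree(L, 0)))) = tree(q(times(V, n)), times(a, A)).
Delete trivial equation a = a.
Delete trivial equation a = a.
Decompose q/1: L = tup(0, q(d), q(0)).
Bind L := tup(0, q(d), q(0)); substituting into the remaining equation gives: tree(q(times(times(times(tup(a, tup(0, q(d), q(0)), A), tree(tup(0, q(d), q(0)), A)), d), 0)), times(a, times(a, tree(tup(0, q(d), q(0)), 0)))) = tree(q(times(V, n)), times(a, A)). Substituting into the earlier binding gives X1 := times(tup(a, tup(0, q(d), q(0)), A), tree(tup(0, q(d), q(0)), A)).
Decompose tree/2: q(times(times(times(tup(a, tup(0, q(d), q(0)), A), tree(tup(0, q(d), q(0)), A)), d), 0)) = q(times(V, n)),  times(a, times(a, tree(tup(0, q(d), q(0)), 0))) = times(a, A).
Decompose q/1: times(times(times(tup(a, tup(0, q(d), q(0)), A), tree(tup(0, q(d), q(0)), A)), d), 0) = times(V, n).
Decompose times/2: times(times(tup(a, tup(0, q(d), q(0)), A), tree(tup(0, q(d), q(0)), A)), d) = V,  0 = n.
Bind V := times(times(tup(a, tup(0, q(d), q(0)), A), tree(tup(0, q(d), q(0)), A)), d); no other remaining equation mentions V.
Clash: constants 0 and n differ; no unifier exists.

FAIL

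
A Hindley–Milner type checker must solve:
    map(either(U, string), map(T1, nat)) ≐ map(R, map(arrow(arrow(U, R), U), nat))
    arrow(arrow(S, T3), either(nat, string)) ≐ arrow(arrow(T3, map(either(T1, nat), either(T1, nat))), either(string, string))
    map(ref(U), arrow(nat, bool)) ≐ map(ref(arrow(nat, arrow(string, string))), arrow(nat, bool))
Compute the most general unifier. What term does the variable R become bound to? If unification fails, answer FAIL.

Decompose map/2: either(U, string) ≐ R,  map(T1, nat) ≐ map(arrow(arrow(U, R), U), nat).
Bind R := either(U, string); substituting into the one remaining equation that mentions R gives: map(T1, nat) ≐ map(arrow(arrow(U, either(U, string)), U), nat).
Decompose map/2: T1 ≐ arrow(arrow(U, either(U, string)), U),  nat ≐ nat.
Bind T1 := arrow(arrow(U, either(U, string)), U); substituting into the one remaining equation that mentions T1 gives: arrow(arrow(S, T3), either(nat, string)) ≐ arrow(arrow(T3, map(either(arrow(arrow(U, either(U, string)), U), nat), either(arrow(arrow(U, either(U, string)), U), nat))), either(string, string)).
Delete trivial equation nat ≐ nat.
Decompose arrow/2: arrow(S, T3) ≐ arrow(T3, map(either(arrow(arrow(U, either(U, string)), U), nat), either(arrow(arrow(U, either(U, string)), U), nat))),  either(nat, string) ≐ either(string, string).
Decompose arrow/2: S ≐ T3,  T3 ≐ map(either(arrow(arrow(U, either(U, string)), U), nat), either(arrow(arrow(U, either(U, string)), U), nat)).
Bind S := T3; no other remaining equation mentions S.
Bind T3 := map(either(arrow(arrow(U, either(U, string)), U), nat), either(arrow(arrow(U, either(U, string)), U), nat)); no other remaining equation mentions T3. Substituting into the earlier binding gives S := map(either(arrow(arrow(U, either(U, string)), U), nat), either(arrow(arrow(U, either(U, string)), U), nat)).
Decompose either/2: nat ≐ string,  string ≐ string.
Clash: constants nat and string differ; no unifier exists.

FAIL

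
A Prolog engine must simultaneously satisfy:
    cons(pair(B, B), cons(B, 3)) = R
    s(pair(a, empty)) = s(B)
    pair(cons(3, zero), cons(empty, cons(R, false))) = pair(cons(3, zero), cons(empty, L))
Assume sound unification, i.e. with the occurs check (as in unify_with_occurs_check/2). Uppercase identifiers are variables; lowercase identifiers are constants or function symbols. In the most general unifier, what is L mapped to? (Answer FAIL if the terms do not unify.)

Bind R := cons(pair(B, B), cons(B, 3)); substituting into the one remaining equation that mentions R gives: pair(cons(3, zero), cons(empty, cons(cons(pair(B, B), cons(B, 3)), false))) = pair(cons(3, zero), cons(empty, L)).
Decompose s/1: pair(a, empty) = B.
Bind B := pair(a, empty); substituting into the remaining equation gives: pair(cons(3, zero), cons(empty, cons(cons(pair(pair(a, empty), pair(a, empty)), cons(pair(a, empty), 3)), false))) = pair(cons(3, zero), cons(empty, L)). Substituting into the earlier binding gives R := cons(pair(pair(a, empty), pair(a, empty)), cons(pair(a, empty), 3)).
Decompose pair/2: cons(3, zero) = cons(3, zero),  cons(empty, cons(cons(pair(pair(a, empty), pair(a, empty)), cons(pair(a, empty), 3)), false)) = cons(empty, L).
Delete trivial equation cons(3, zero) = cons(3, zero).
Decompose cons/2: empty = empty,  cons(cons(pair(pair(a, empty), pair(a, empty)), cons(pair(a, empty), 3)), false) = L.
Delete trivial equation empty = empty.
Bind L := cons(cons(pair(pair(a, empty), pair(a, empty)), cons(pair(a, empty), 3)), false).
MGU = { R ↦ cons(pair(pair(a, empty), pair(a, empty)), cons(pair(a, empty), 3)), B ↦ pair(a, empty), L ↦ cons(cons(pair(pair(a, empty), pair(a, empty)), cons(pair(a, empty), 3)), false) }, so L ↦ cons(cons(pair(pair(a, empty), pair(a, empty)), cons(pair(a, empty), 3)), false).

cons(cons(pair(pair(a, empty), pair(a, empty)), cons(pair(a, empty), 3)), false)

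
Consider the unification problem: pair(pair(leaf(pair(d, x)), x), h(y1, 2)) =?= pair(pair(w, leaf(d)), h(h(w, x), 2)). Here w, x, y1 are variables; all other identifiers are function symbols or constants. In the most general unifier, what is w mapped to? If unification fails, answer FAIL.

leaf(pair(d, leaf(d)))

Decompose pair/2: pair(leaf(pair(d, x)), x) =?= pair(w, leaf(d)),  h(y1, 2) =?= h(h(w, x), 2).
Decompose pair/2: leaf(pair(d, x)) =?= w,  x =?= leaf(d).
Bind w := leaf(pair(d, x)); substituting into the one remaining equation that mentions w gives: h(y1, 2) =?= h(h(leaf(pair(d, x)), x), 2).
Bind x := leaf(d); substituting into the remaining equation gives: h(y1, 2) =?= h(h(leaf(pair(d, leaf(d))), leaf(d)), 2). Substituting into the earlier binding gives w := leaf(pair(d, leaf(d))).
Decompose h/2: y1 =?= h(leaf(pair(d, leaf(d))), leaf(d)),  2 =?= 2.
Bind y1 := h(leaf(pair(d, leaf(d))), leaf(d)); no other remaining equation mentions y1.
Delete trivial equation 2 =?= 2.
MGU = { w -> leaf(pair(d, leaf(d))), x -> leaf(d), y1 -> h(leaf(pair(d, leaf(d))), leaf(d)) }, so w -> leaf(pair(d, leaf(d))).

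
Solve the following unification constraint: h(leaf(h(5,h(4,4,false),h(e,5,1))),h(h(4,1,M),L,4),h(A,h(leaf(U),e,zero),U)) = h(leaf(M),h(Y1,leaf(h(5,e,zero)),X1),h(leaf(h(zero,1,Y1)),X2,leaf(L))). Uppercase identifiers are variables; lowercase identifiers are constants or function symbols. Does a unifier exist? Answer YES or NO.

YES

Decompose h/3: leaf(h(5,h(4,4,false),h(e,5,1))) = leaf(M),  h(h(4,1,M),L,4) = h(Y1,leaf(h(5,e,zero)),X1),  h(A,h(leaf(U),e,zero),U) = h(leaf(h(zero,1,Y1)),X2,leaf(L)).
Decompose leaf/1: h(5,h(4,4,false),h(e,5,1)) = M.
Bind M := h(5,h(4,4,false),h(e,5,1)); substituting into the one remaining equation that mentions M gives: h(h(4,1,h(5,h(4,4,false),h(e,5,1))),L,4) = h(Y1,leaf(h(5,e,zero)),X1).
Decompose h/3: h(4,1,h(5,h(4,4,false),h(e,5,1))) = Y1,  L = leaf(h(5,e,zero)),  4 = X1.
Bind Y1 := h(4,1,h(5,h(4,4,false),h(e,5,1))); substituting into the one remaining equation that mentions Y1 gives: h(A,h(leaf(U),e,zero),U) = h(leaf(h(zero,1,h(4,1,h(5,h(4,4,false),h(e,5,1))))),X2,leaf(L)).
Bind L := leaf(h(5,e,zero)); substituting into the one remaining equation that mentions L gives: h(A,h(leaf(U),e,zero),U) = h(leaf(h(zero,1,h(4,1,h(5,h(4,4,false),h(e,5,1))))),X2,leaf(leaf(h(5,e,zero)))).
Bind X1 := 4; no other remaining equation mentions X1.
Decompose h/3: A = leaf(h(zero,1,h(4,1,h(5,h(4,4,false),h(e,5,1))))),  h(leaf(U),e,zero) = X2,  U = leaf(leaf(h(5,e,zero))).
Bind A := leaf(h(zero,1,h(4,1,h(5,h(4,4,false),h(e,5,1))))); no other remaining equation mentions A.
Bind X2 := h(leaf(U),e,zero); no other remaining equation mentions X2.
Bind U := leaf(leaf(h(5,e,zero))). Substituting into the earlier binding gives X2 := h(leaf(leaf(leaf(h(5,e,zero)))),e,zero).
No equations remain and no clash or occurs-check failure arose, so a unifier exists.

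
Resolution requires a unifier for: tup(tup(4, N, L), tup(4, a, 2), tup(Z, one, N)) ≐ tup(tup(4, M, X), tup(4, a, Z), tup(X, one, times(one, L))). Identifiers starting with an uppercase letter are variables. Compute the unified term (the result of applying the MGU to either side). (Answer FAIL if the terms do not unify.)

Decompose tup/3: tup(4, N, L) ≐ tup(4, M, X),  tup(4, a, 2) ≐ tup(4, a, Z),  tup(Z, one, N) ≐ tup(X, one, times(one, L)).
Decompose tup/3: 4 ≐ 4,  N ≐ M,  L ≐ X.
Delete trivial equation 4 ≐ 4.
Bind N := M; substituting into the one remaining equation that mentions N gives: tup(Z, one, M) ≐ tup(X, one, times(one, L)).
Bind L := X; substituting into the one remaining equation that mentions L gives: tup(Z, one, M) ≐ tup(X, one, times(one, X)).
Decompose tup/3: 4 ≐ 4,  a ≐ a,  2 ≐ Z.
Delete trivial equation 4 ≐ 4.
Delete trivial equation a ≐ a.
Bind Z := 2; substituting into the remaining equation gives: tup(2, one, M) ≐ tup(X, one, times(one, X)).
Decompose tup/3: 2 ≐ X,  one ≐ one,  M ≐ times(one, X).
Bind X := 2; substituting into the one remaining equation that mentions X gives: M ≐ times(one, 2). Substituting into the earlier binding gives L := 2.
Delete trivial equation one ≐ one.
Bind M := times(one, 2). Substituting into the earlier binding gives N := times(one, 2).
Applying the MGU to either side gives tup(tup(4, times(one, 2), 2), tup(4, a, 2), tup(2, one, times(one, 2))).

tup(tup(4, times(one, 2), 2), tup(4, a, 2), tup(2, one, times(one, 2)))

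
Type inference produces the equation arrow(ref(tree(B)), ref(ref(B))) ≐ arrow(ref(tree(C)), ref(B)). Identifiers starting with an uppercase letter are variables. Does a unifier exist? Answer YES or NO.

NO

Decompose arrow/2: ref(tree(B)) ≐ ref(tree(C)),  ref(ref(B)) ≐ ref(B).
Decompose ref/1: tree(B) ≐ tree(C).
Decompose tree/1: B ≐ C.
Bind B := C; substituting into the remaining equation gives: ref(ref(C)) ≐ ref(C).
Decompose ref/1: ref(C) ≐ C.
Occurs check fails: C occurs in ref(C); the equation C ≐ ref(C) has no finite solution.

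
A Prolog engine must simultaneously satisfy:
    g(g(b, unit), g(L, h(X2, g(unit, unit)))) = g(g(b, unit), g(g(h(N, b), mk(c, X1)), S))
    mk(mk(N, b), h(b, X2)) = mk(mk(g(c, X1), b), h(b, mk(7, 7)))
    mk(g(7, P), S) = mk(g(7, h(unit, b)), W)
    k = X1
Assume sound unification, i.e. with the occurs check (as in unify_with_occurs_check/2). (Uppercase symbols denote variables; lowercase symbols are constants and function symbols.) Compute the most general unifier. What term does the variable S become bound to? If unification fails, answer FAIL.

h(mk(7, 7), g(unit, unit))

Decompose g/2: g(b, unit) = g(b, unit),  g(L, h(X2, g(unit, unit))) = g(g(h(N, b), mk(c, X1)), S).
Delete trivial equation g(b, unit) = g(b, unit).
Decompose g/2: L = g(h(N, b), mk(c, X1)),  h(X2, g(unit, unit)) = S.
Bind L := g(h(N, b), mk(c, X1)); no other remaining equation mentions L.
Bind S := h(X2, g(unit, unit)); substituting into the one remaining equation that mentions S gives: mk(g(7, P), h(X2, g(unit, unit))) = mk(g(7, h(unit, b)), W).
Decompose mk/2: mk(N, b) = mk(g(c, X1), b),  h(b, X2) = h(b, mk(7, 7)).
Decompose mk/2: N = g(c, X1),  b = b.
Bind N := g(c, X1); no other remaining equation mentions N. Substituting into the earlier binding gives L := g(h(g(c, X1), b), mk(c, X1)).
Delete trivial equation b = b.
Decompose h/2: b = b,  X2 = mk(7, 7).
Delete trivial equation b = b.
Bind X2 := mk(7, 7); substituting into the one remaining equation that mentions X2 gives: mk(g(7, P), h(mk(7, 7), g(unit, unit))) = mk(g(7, h(unit, b)), W). Substituting into the earlier binding gives S := h(mk(7, 7), g(unit, unit)).
Decompose mk/2: g(7, P) = g(7, h(unit, b)),  h(mk(7, 7), g(unit, unit)) = W.
Decompose g/2: 7 = 7,  P = h(unit, b).
Delete trivial equation 7 = 7.
Bind P := h(unit, b); no other remaining equation mentions P.
Bind W := h(mk(7, 7), g(unit, unit)); no other remaining equation mentions W.
Bind X1 := k. Substituting into the earlier bindings gives L := g(h(g(c, k), b), mk(c, k)), N := g(c, k).
MGU = { L ↦ g(h(g(c, k), b), mk(c, k)), S ↦ h(mk(7, 7), g(unit, unit)), N ↦ g(c, k), X2 ↦ mk(7, 7), P ↦ h(unit, b), W ↦ h(mk(7, 7), g(unit, unit)), X1 ↦ k }, so S ↦ h(mk(7, 7), g(unit, unit)).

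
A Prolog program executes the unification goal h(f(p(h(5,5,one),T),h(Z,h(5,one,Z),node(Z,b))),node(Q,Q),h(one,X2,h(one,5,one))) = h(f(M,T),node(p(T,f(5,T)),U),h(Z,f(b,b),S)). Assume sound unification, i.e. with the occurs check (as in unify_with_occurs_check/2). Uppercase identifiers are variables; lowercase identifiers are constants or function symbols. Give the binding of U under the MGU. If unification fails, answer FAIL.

p(h(one,h(5,one,one),node(one,b)),f(5,h(one,h(5,one,one),node(one,b))))

Decompose h/3: f(p(h(5,5,one),T),h(Z,h(5,one,Z),node(Z,b))) = f(M,T),  node(Q,Q) = node(p(T,f(5,T)),U),  h(one,X2,h(one,5,one)) = h(Z,f(b,b),S).
Decompose f/2: p(h(5,5,one),T) = M,  h(Z,h(5,one,Z),node(Z,b)) = T.
Bind M := p(h(5,5,one),T); no other remaining equation mentions M.
Bind T := h(Z,h(5,one,Z),node(Z,b)); substituting into the one remaining equation that mentions T gives: node(Q,Q) = node(p(h(Z,h(5,one,Z),node(Z,b)),f(5,h(Z,h(5,one,Z),node(Z,b)))),U). Substituting into the earlier binding gives M := p(h(5,5,one),h(Z,h(5,one,Z),node(Z,b))).
Decompose node/2: Q = p(h(Z,h(5,one,Z),node(Z,b)),f(5,h(Z,h(5,one,Z),node(Z,b)))),  Q = U.
Bind Q := p(h(Z,h(5,one,Z),node(Z,b)),f(5,h(Z,h(5,one,Z),node(Z,b)))); substituting into the one remaining equation that mentions Q gives: p(h(Z,h(5,one,Z),node(Z,b)),f(5,h(Z,h(5,one,Z),node(Z,b)))) = U.
Bind U := p(h(Z,h(5,one,Z),node(Z,b)),f(5,h(Z,h(5,one,Z),node(Z,b)))); no other remaining equation mentions U.
Decompose h/3: one = Z,  X2 = f(b,b),  h(one,5,one) = S.
Bind Z := one; no other remaining equation mentions Z. Substituting into the earlier bindings gives M := p(h(5,5,one),h(one,h(5,one,one),node(one,b))), T := h(one,h(5,one,one),node(one,b)), Q := p(h(one,h(5,one,one),node(one,b)),f(5,h(one,h(5,one,one),node(one,b)))), U := p(h(one,h(5,one,one),node(one,b)),f(5,h(one,h(5,one,one),node(one,b)))).
Bind X2 := f(b,b); no other remaining equation mentions X2.
Bind S := h(one,5,one).
MGU = { M -> p(h(5,5,one),h(one,h(5,one,one),node(one,b))), T -> h(one,h(5,one,one),node(one,b)), Q -> p(h(one,h(5,one,one),node(one,b)),f(5,h(one,h(5,one,one),node(one,b)))), U -> p(h(one,h(5,one,one),node(one,b)),f(5,h(one,h(5,one,one),node(one,b)))), Z -> one, X2 -> f(b,b), S -> h(one,5,one) }, so U -> p(h(one,h(5,one,one),node(one,b)),f(5,h(one,h(5,one,one),node(one,b)))).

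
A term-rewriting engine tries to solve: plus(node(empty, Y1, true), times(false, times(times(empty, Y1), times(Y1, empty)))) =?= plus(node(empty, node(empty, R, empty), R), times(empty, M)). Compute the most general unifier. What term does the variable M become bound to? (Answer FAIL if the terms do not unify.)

Decompose plus/2: node(empty, Y1, true) =?= node(empty, node(empty, R, empty), R),  times(false, times(times(empty, Y1), times(Y1, empty))) =?= times(empty, M).
Decompose node/3: empty =?= empty,  Y1 =?= node(empty, R, empty),  true =?= R.
Delete trivial equation empty =?= empty.
Bind Y1 := node(empty, R, empty); substituting into the one remaining equation that mentions Y1 gives: times(false, times(times(empty, node(empty, R, empty)), times(node(empty, R, empty), empty))) =?= times(empty, M).
Bind R := true; substituting into the remaining equation gives: times(false, times(times(empty, node(empty, true, empty)), times(node(empty, true, empty), empty))) =?= times(empty, M). Substituting into the earlier binding gives Y1 := node(empty, true, empty).
Decompose times/2: false =?= empty,  times(times(empty, node(empty, true, empty)), times(node(empty, true, empty), empty)) =?= M.
Clash: constants false and empty differ; no unifier exists.

FAIL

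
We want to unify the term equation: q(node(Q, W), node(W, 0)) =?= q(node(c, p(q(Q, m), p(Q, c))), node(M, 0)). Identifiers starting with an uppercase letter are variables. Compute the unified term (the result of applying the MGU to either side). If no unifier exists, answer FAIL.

Decompose q/2: node(Q, W) =?= node(c, p(q(Q, m), p(Q, c))),  node(W, 0) =?= node(M, 0).
Decompose node/2: Q =?= c,  W =?= p(q(Q, m), p(Q, c)).
Bind Q := c; substituting into the one remaining equation that mentions Q gives: W =?= p(q(c, m), p(c, c)).
Bind W := p(q(c, m), p(c, c)); substituting into the remaining equation gives: node(p(q(c, m), p(c, c)), 0) =?= node(M, 0).
Decompose node/2: p(q(c, m), p(c, c)) =?= M,  0 =?= 0.
Bind M := p(q(c, m), p(c, c)); no other remaining equation mentions M.
Delete trivial equation 0 =?= 0.
Applying the MGU to either side gives q(node(c, p(q(c, m), p(c, c))), node(p(q(c, m), p(c, c)), 0)).

q(node(c, p(q(c, m), p(c, c))), node(p(q(c, m), p(c, c)), 0))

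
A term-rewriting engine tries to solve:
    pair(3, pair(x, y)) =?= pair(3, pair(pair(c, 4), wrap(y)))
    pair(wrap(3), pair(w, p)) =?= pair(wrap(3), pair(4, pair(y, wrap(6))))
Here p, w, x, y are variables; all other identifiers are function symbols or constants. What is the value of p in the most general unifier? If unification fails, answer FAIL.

Decompose pair/2: 3 =?= 3,  pair(x, y) =?= pair(pair(c, 4), wrap(y)).
Delete trivial equation 3 =?= 3.
Decompose pair/2: x =?= pair(c, 4),  y =?= wrap(y).
Bind x := pair(c, 4); no other remaining equation mentions x.
Occurs check fails: y occurs in wrap(y); the equation y =?= wrap(y) has no finite solution.

FAIL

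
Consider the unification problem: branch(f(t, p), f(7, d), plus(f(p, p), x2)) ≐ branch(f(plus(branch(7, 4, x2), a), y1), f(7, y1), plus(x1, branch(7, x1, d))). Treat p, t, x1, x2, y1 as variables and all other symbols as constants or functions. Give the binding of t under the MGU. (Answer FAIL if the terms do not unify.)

plus(branch(7, 4, branch(7, f(d, d), d)), a)

Decompose branch/3: f(t, p) ≐ f(plus(branch(7, 4, x2), a), y1),  f(7, d) ≐ f(7, y1),  plus(f(p, p), x2) ≐ plus(x1, branch(7, x1, d)).
Decompose f/2: t ≐ plus(branch(7, 4, x2), a),  p ≐ y1.
Bind t := plus(branch(7, 4, x2), a); no other remaining equation mentions t.
Bind p := y1; substituting into the one remaining equation that mentions p gives: plus(f(y1, y1), x2) ≐ plus(x1, branch(7, x1, d)).
Decompose f/2: 7 ≐ 7,  d ≐ y1.
Delete trivial equation 7 ≐ 7.
Bind y1 := d; substituting into the remaining equation gives: plus(f(d, d), x2) ≐ plus(x1, branch(7, x1, d)). Substituting into the earlier binding gives p := d.
Decompose plus/2: f(d, d) ≐ x1,  x2 ≐ branch(7, x1, d).
Bind x1 := f(d, d); substituting into the remaining equation gives: x2 ≐ branch(7, f(d, d), d).
Bind x2 := branch(7, f(d, d), d). Substituting into the earlier binding gives t := plus(branch(7, 4, branch(7, f(d, d), d)), a).
MGU = { t ↦ plus(branch(7, 4, branch(7, f(d, d), d)), a), p ↦ d, y1 ↦ d, x1 ↦ f(d, d), x2 ↦ branch(7, f(d, d), d) }, so t ↦ plus(branch(7, 4, branch(7, f(d, d), d)), a).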